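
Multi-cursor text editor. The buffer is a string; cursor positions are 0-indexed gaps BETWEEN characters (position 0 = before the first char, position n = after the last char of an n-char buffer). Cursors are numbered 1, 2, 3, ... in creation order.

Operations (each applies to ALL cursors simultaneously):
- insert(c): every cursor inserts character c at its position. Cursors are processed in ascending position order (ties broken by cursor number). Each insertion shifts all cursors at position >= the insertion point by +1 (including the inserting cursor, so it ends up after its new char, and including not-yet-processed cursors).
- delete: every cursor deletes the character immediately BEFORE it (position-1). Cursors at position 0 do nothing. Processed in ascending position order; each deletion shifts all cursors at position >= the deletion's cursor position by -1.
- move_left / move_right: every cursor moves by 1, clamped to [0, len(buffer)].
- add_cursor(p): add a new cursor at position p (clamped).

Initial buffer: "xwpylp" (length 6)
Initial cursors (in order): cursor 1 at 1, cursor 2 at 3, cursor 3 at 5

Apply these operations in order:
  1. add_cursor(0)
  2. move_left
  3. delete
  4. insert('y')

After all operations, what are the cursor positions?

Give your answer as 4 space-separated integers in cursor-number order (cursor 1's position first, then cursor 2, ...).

After op 1 (add_cursor(0)): buffer="xwpylp" (len 6), cursors c4@0 c1@1 c2@3 c3@5, authorship ......
After op 2 (move_left): buffer="xwpylp" (len 6), cursors c1@0 c4@0 c2@2 c3@4, authorship ......
After op 3 (delete): buffer="xplp" (len 4), cursors c1@0 c4@0 c2@1 c3@2, authorship ....
After op 4 (insert('y')): buffer="yyxypylp" (len 8), cursors c1@2 c4@2 c2@4 c3@6, authorship 14.2.3..

Answer: 2 4 6 2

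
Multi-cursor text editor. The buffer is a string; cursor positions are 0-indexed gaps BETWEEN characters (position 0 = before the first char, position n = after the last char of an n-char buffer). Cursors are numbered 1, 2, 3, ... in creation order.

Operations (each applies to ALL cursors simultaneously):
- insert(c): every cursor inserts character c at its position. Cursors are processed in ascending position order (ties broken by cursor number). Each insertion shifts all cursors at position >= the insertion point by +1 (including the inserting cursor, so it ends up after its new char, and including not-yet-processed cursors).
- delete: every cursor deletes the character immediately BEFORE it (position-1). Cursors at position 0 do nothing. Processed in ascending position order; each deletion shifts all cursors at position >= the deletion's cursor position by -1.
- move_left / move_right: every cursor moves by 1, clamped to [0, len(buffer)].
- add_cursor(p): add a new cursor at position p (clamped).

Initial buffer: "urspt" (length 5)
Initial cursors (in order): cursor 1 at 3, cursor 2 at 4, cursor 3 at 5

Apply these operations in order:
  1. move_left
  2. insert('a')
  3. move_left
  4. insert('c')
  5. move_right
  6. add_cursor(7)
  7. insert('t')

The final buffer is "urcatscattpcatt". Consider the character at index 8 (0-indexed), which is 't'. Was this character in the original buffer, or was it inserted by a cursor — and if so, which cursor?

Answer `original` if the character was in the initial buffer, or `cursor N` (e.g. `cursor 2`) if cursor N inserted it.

Answer: cursor 2

Derivation:
After op 1 (move_left): buffer="urspt" (len 5), cursors c1@2 c2@3 c3@4, authorship .....
After op 2 (insert('a')): buffer="urasapat" (len 8), cursors c1@3 c2@5 c3@7, authorship ..1.2.3.
After op 3 (move_left): buffer="urasapat" (len 8), cursors c1@2 c2@4 c3@6, authorship ..1.2.3.
After op 4 (insert('c')): buffer="urcascapcat" (len 11), cursors c1@3 c2@6 c3@9, authorship ..11.22.33.
After op 5 (move_right): buffer="urcascapcat" (len 11), cursors c1@4 c2@7 c3@10, authorship ..11.22.33.
After op 6 (add_cursor(7)): buffer="urcascapcat" (len 11), cursors c1@4 c2@7 c4@7 c3@10, authorship ..11.22.33.
After op 7 (insert('t')): buffer="urcatscattpcatt" (len 15), cursors c1@5 c2@10 c4@10 c3@14, authorship ..111.2224.333.
Authorship (.=original, N=cursor N): . . 1 1 1 . 2 2 2 4 . 3 3 3 .
Index 8: author = 2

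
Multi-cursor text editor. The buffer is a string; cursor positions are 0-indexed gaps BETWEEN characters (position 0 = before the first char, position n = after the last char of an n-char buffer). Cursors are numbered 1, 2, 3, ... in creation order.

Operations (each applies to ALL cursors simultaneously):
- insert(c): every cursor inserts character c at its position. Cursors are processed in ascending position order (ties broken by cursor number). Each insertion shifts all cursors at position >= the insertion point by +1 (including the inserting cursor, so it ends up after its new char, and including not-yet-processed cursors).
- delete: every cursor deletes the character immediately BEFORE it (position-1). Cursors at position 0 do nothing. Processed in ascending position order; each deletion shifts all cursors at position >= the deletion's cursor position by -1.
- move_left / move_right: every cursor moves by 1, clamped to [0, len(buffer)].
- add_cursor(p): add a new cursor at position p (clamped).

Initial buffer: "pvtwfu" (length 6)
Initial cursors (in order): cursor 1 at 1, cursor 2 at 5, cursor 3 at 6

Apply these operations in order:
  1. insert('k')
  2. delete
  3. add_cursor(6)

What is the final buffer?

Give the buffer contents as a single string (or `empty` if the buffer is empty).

After op 1 (insert('k')): buffer="pkvtwfkuk" (len 9), cursors c1@2 c2@7 c3@9, authorship .1....2.3
After op 2 (delete): buffer="pvtwfu" (len 6), cursors c1@1 c2@5 c3@6, authorship ......
After op 3 (add_cursor(6)): buffer="pvtwfu" (len 6), cursors c1@1 c2@5 c3@6 c4@6, authorship ......

Answer: pvtwfu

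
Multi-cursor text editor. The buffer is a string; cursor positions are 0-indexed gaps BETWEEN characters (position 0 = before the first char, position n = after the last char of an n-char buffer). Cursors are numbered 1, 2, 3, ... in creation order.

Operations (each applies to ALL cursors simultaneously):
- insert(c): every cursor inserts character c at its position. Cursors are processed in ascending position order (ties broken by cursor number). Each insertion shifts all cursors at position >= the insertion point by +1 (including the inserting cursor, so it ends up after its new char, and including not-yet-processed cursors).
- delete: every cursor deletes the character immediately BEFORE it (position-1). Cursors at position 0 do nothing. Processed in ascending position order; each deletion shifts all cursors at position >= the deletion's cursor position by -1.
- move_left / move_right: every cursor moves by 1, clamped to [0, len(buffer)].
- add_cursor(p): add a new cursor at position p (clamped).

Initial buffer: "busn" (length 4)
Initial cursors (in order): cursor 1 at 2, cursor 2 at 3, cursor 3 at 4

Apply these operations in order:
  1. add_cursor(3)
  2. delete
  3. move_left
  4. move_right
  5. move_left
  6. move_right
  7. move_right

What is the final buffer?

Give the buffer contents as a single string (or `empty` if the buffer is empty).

After op 1 (add_cursor(3)): buffer="busn" (len 4), cursors c1@2 c2@3 c4@3 c3@4, authorship ....
After op 2 (delete): buffer="" (len 0), cursors c1@0 c2@0 c3@0 c4@0, authorship 
After op 3 (move_left): buffer="" (len 0), cursors c1@0 c2@0 c3@0 c4@0, authorship 
After op 4 (move_right): buffer="" (len 0), cursors c1@0 c2@0 c3@0 c4@0, authorship 
After op 5 (move_left): buffer="" (len 0), cursors c1@0 c2@0 c3@0 c4@0, authorship 
After op 6 (move_right): buffer="" (len 0), cursors c1@0 c2@0 c3@0 c4@0, authorship 
After op 7 (move_right): buffer="" (len 0), cursors c1@0 c2@0 c3@0 c4@0, authorship 

Answer: empty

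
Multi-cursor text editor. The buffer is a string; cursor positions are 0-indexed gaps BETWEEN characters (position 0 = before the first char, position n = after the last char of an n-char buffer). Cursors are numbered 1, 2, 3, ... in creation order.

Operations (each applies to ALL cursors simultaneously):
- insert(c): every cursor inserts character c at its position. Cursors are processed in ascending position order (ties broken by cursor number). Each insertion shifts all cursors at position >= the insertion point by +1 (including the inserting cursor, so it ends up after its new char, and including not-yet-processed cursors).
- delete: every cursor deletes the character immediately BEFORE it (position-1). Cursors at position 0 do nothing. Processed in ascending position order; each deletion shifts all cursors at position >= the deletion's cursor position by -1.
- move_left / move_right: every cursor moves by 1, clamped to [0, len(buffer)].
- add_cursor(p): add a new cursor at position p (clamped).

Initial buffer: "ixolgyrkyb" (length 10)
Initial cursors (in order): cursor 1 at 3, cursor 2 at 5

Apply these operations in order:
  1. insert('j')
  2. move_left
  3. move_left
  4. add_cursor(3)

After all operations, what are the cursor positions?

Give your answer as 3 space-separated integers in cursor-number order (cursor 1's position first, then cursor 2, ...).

After op 1 (insert('j')): buffer="ixojlgjyrkyb" (len 12), cursors c1@4 c2@7, authorship ...1..2.....
After op 2 (move_left): buffer="ixojlgjyrkyb" (len 12), cursors c1@3 c2@6, authorship ...1..2.....
After op 3 (move_left): buffer="ixojlgjyrkyb" (len 12), cursors c1@2 c2@5, authorship ...1..2.....
After op 4 (add_cursor(3)): buffer="ixojlgjyrkyb" (len 12), cursors c1@2 c3@3 c2@5, authorship ...1..2.....

Answer: 2 5 3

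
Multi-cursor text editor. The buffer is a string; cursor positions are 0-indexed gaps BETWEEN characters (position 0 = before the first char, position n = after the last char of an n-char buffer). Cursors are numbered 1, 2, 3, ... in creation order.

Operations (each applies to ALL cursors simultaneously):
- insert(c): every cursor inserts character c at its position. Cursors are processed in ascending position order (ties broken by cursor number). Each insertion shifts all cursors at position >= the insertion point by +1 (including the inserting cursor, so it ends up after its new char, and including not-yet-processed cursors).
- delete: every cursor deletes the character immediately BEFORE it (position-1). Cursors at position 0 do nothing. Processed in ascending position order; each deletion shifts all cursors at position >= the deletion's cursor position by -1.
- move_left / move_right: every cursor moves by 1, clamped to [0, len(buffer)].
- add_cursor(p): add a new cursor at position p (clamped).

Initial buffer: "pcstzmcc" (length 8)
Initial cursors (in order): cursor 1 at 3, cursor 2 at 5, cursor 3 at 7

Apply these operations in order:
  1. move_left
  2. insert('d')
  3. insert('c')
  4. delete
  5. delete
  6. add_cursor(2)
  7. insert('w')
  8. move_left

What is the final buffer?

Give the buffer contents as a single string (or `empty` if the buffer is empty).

Answer: pcwwstwzmwcc

Derivation:
After op 1 (move_left): buffer="pcstzmcc" (len 8), cursors c1@2 c2@4 c3@6, authorship ........
After op 2 (insert('d')): buffer="pcdstdzmdcc" (len 11), cursors c1@3 c2@6 c3@9, authorship ..1..2..3..
After op 3 (insert('c')): buffer="pcdcstdczmdccc" (len 14), cursors c1@4 c2@8 c3@12, authorship ..11..22..33..
After op 4 (delete): buffer="pcdstdzmdcc" (len 11), cursors c1@3 c2@6 c3@9, authorship ..1..2..3..
After op 5 (delete): buffer="pcstzmcc" (len 8), cursors c1@2 c2@4 c3@6, authorship ........
After op 6 (add_cursor(2)): buffer="pcstzmcc" (len 8), cursors c1@2 c4@2 c2@4 c3@6, authorship ........
After op 7 (insert('w')): buffer="pcwwstwzmwcc" (len 12), cursors c1@4 c4@4 c2@7 c3@10, authorship ..14..2..3..
After op 8 (move_left): buffer="pcwwstwzmwcc" (len 12), cursors c1@3 c4@3 c2@6 c3@9, authorship ..14..2..3..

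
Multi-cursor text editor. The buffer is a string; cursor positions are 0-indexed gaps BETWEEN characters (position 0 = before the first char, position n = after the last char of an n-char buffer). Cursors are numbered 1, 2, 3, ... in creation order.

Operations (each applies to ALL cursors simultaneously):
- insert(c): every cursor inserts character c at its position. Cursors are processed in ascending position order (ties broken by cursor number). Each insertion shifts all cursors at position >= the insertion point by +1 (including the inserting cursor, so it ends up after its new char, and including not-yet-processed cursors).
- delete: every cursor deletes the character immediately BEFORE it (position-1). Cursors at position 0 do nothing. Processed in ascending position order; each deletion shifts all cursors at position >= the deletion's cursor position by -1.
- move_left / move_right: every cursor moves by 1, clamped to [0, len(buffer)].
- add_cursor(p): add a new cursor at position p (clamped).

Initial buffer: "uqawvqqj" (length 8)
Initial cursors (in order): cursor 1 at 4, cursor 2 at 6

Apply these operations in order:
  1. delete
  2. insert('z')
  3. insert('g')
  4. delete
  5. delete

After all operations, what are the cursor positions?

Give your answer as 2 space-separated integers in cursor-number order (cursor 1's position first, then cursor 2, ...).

After op 1 (delete): buffer="uqavqj" (len 6), cursors c1@3 c2@4, authorship ......
After op 2 (insert('z')): buffer="uqazvzqj" (len 8), cursors c1@4 c2@6, authorship ...1.2..
After op 3 (insert('g')): buffer="uqazgvzgqj" (len 10), cursors c1@5 c2@8, authorship ...11.22..
After op 4 (delete): buffer="uqazvzqj" (len 8), cursors c1@4 c2@6, authorship ...1.2..
After op 5 (delete): buffer="uqavqj" (len 6), cursors c1@3 c2@4, authorship ......

Answer: 3 4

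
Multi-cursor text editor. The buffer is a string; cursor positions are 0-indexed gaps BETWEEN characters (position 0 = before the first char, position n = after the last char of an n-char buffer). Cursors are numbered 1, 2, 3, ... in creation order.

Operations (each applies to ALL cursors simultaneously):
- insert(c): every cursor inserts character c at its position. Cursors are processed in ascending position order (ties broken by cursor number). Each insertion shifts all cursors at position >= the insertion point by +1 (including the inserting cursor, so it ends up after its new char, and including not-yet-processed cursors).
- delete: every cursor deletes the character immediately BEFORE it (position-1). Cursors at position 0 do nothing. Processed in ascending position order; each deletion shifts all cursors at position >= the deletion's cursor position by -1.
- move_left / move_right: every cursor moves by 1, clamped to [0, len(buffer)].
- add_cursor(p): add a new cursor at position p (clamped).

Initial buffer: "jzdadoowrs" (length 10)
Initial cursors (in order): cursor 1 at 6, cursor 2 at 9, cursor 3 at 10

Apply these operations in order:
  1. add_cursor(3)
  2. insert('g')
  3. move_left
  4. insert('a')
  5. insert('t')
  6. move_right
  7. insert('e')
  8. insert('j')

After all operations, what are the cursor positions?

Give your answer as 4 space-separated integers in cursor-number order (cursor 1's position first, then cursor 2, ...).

Answer: 16 24 30 8

Derivation:
After op 1 (add_cursor(3)): buffer="jzdadoowrs" (len 10), cursors c4@3 c1@6 c2@9 c3@10, authorship ..........
After op 2 (insert('g')): buffer="jzdgadogowrgsg" (len 14), cursors c4@4 c1@8 c2@12 c3@14, authorship ...4...1...2.3
After op 3 (move_left): buffer="jzdgadogowrgsg" (len 14), cursors c4@3 c1@7 c2@11 c3@13, authorship ...4...1...2.3
After op 4 (insert('a')): buffer="jzdagadoagowragsag" (len 18), cursors c4@4 c1@9 c2@14 c3@17, authorship ...44...11...22.33
After op 5 (insert('t')): buffer="jzdatgadoatgowratgsatg" (len 22), cursors c4@5 c1@11 c2@17 c3@21, authorship ...444...111...222.333
After op 6 (move_right): buffer="jzdatgadoatgowratgsatg" (len 22), cursors c4@6 c1@12 c2@18 c3@22, authorship ...444...111...222.333
After op 7 (insert('e')): buffer="jzdatgeadoatgeowratgesatge" (len 26), cursors c4@7 c1@14 c2@21 c3@26, authorship ...4444...1111...2222.3333
After op 8 (insert('j')): buffer="jzdatgejadoatgejowratgejsatgej" (len 30), cursors c4@8 c1@16 c2@24 c3@30, authorship ...44444...11111...22222.33333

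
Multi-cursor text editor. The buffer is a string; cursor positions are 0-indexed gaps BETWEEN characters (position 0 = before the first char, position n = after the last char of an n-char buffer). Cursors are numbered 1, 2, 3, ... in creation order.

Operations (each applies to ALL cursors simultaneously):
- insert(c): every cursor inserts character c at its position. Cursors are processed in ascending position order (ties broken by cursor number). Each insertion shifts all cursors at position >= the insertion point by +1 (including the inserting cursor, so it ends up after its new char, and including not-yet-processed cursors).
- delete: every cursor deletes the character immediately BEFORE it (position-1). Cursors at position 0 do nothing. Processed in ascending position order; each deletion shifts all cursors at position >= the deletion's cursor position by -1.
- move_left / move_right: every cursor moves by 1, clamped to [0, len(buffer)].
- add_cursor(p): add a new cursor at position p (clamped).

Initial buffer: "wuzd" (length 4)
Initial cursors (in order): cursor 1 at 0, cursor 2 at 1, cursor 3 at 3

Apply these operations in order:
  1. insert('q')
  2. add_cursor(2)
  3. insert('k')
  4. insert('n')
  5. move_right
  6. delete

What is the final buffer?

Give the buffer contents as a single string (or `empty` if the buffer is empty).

Answer: qknknknzqkn

Derivation:
After op 1 (insert('q')): buffer="qwquzqd" (len 7), cursors c1@1 c2@3 c3@6, authorship 1.2..3.
After op 2 (add_cursor(2)): buffer="qwquzqd" (len 7), cursors c1@1 c4@2 c2@3 c3@6, authorship 1.2..3.
After op 3 (insert('k')): buffer="qkwkqkuzqkd" (len 11), cursors c1@2 c4@4 c2@6 c3@10, authorship 11.422..33.
After op 4 (insert('n')): buffer="qknwknqknuzqknd" (len 15), cursors c1@3 c4@6 c2@9 c3@14, authorship 111.44222..333.
After op 5 (move_right): buffer="qknwknqknuzqknd" (len 15), cursors c1@4 c4@7 c2@10 c3@15, authorship 111.44222..333.
After op 6 (delete): buffer="qknknknzqkn" (len 11), cursors c1@3 c4@5 c2@7 c3@11, authorship 1114422.333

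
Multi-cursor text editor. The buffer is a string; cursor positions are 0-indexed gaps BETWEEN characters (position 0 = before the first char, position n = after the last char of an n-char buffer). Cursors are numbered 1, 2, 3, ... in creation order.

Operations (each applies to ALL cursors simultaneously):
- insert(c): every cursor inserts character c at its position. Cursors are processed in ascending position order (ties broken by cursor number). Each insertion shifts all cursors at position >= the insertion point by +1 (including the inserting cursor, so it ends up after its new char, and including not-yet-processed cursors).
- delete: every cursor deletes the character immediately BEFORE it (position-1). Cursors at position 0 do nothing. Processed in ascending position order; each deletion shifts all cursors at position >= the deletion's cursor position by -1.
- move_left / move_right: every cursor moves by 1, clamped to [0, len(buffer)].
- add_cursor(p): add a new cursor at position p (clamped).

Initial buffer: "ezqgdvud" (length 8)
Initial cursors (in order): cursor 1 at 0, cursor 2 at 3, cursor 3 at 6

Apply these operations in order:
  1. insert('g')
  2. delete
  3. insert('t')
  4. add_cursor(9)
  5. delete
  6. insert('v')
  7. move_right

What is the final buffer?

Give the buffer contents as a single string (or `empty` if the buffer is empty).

After op 1 (insert('g')): buffer="gezqggdvgud" (len 11), cursors c1@1 c2@5 c3@9, authorship 1...2...3..
After op 2 (delete): buffer="ezqgdvud" (len 8), cursors c1@0 c2@3 c3@6, authorship ........
After op 3 (insert('t')): buffer="tezqtgdvtud" (len 11), cursors c1@1 c2@5 c3@9, authorship 1...2...3..
After op 4 (add_cursor(9)): buffer="tezqtgdvtud" (len 11), cursors c1@1 c2@5 c3@9 c4@9, authorship 1...2...3..
After op 5 (delete): buffer="ezqgdud" (len 7), cursors c1@0 c2@3 c3@5 c4@5, authorship .......
After op 6 (insert('v')): buffer="vezqvgdvvud" (len 11), cursors c1@1 c2@5 c3@9 c4@9, authorship 1...2..34..
After op 7 (move_right): buffer="vezqvgdvvud" (len 11), cursors c1@2 c2@6 c3@10 c4@10, authorship 1...2..34..

Answer: vezqvgdvvud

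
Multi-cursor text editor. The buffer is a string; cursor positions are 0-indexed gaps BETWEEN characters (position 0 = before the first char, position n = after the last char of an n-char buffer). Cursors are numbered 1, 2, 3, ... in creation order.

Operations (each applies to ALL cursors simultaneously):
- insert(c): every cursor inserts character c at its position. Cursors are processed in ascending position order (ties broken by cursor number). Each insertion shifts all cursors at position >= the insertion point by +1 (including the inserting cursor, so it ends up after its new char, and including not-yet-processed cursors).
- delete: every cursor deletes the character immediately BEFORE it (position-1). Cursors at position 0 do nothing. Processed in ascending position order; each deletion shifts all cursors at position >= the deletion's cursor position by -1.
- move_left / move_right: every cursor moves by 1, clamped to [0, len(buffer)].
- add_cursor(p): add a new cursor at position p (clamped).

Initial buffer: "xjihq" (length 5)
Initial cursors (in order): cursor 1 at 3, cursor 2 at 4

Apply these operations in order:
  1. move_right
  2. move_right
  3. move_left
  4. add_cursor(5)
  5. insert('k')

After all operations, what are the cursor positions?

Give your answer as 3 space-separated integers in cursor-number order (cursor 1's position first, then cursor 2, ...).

Answer: 6 6 8

Derivation:
After op 1 (move_right): buffer="xjihq" (len 5), cursors c1@4 c2@5, authorship .....
After op 2 (move_right): buffer="xjihq" (len 5), cursors c1@5 c2@5, authorship .....
After op 3 (move_left): buffer="xjihq" (len 5), cursors c1@4 c2@4, authorship .....
After op 4 (add_cursor(5)): buffer="xjihq" (len 5), cursors c1@4 c2@4 c3@5, authorship .....
After op 5 (insert('k')): buffer="xjihkkqk" (len 8), cursors c1@6 c2@6 c3@8, authorship ....12.3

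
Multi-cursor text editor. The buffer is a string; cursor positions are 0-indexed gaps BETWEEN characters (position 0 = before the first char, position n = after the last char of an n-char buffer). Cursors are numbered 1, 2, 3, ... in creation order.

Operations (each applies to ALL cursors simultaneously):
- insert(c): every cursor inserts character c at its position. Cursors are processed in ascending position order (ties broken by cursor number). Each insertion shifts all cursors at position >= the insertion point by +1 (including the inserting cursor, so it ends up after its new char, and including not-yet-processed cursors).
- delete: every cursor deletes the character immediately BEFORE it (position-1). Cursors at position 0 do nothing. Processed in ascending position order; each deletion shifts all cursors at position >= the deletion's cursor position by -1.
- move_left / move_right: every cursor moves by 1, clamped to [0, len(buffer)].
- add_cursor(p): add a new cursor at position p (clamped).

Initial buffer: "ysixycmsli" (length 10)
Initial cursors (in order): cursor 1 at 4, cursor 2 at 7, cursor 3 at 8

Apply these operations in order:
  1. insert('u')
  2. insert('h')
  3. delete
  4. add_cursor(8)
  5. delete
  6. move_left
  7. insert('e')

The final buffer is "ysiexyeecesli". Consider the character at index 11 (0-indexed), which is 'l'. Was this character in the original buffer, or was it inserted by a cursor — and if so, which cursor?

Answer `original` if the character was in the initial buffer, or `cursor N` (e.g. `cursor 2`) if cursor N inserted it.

After op 1 (insert('u')): buffer="ysixuycmusuli" (len 13), cursors c1@5 c2@9 c3@11, authorship ....1...2.3..
After op 2 (insert('h')): buffer="ysixuhycmuhsuhli" (len 16), cursors c1@6 c2@11 c3@14, authorship ....11...22.33..
After op 3 (delete): buffer="ysixuycmusuli" (len 13), cursors c1@5 c2@9 c3@11, authorship ....1...2.3..
After op 4 (add_cursor(8)): buffer="ysixuycmusuli" (len 13), cursors c1@5 c4@8 c2@9 c3@11, authorship ....1...2.3..
After op 5 (delete): buffer="ysixycsli" (len 9), cursors c1@4 c2@6 c4@6 c3@7, authorship .........
After op 6 (move_left): buffer="ysixycsli" (len 9), cursors c1@3 c2@5 c4@5 c3@6, authorship .........
After op 7 (insert('e')): buffer="ysiexyeecesli" (len 13), cursors c1@4 c2@8 c4@8 c3@10, authorship ...1..24.3...
Authorship (.=original, N=cursor N): . . . 1 . . 2 4 . 3 . . .
Index 11: author = original

Answer: original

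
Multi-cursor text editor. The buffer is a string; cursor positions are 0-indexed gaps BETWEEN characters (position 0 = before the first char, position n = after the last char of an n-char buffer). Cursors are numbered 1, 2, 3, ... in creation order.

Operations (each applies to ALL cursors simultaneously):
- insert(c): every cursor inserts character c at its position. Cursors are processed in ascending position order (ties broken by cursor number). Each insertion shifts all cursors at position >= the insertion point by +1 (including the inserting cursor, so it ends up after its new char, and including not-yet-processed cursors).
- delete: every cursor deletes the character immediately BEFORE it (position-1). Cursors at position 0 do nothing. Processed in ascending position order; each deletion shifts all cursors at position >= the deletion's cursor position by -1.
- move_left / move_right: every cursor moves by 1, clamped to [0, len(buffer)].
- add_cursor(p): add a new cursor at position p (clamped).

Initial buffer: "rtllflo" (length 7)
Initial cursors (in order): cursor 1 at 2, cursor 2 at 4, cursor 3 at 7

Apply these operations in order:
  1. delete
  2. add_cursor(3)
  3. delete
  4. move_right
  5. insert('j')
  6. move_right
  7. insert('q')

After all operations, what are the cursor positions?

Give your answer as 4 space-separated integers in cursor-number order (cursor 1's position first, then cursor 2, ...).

After op 1 (delete): buffer="rlfl" (len 4), cursors c1@1 c2@2 c3@4, authorship ....
After op 2 (add_cursor(3)): buffer="rlfl" (len 4), cursors c1@1 c2@2 c4@3 c3@4, authorship ....
After op 3 (delete): buffer="" (len 0), cursors c1@0 c2@0 c3@0 c4@0, authorship 
After op 4 (move_right): buffer="" (len 0), cursors c1@0 c2@0 c3@0 c4@0, authorship 
After op 5 (insert('j')): buffer="jjjj" (len 4), cursors c1@4 c2@4 c3@4 c4@4, authorship 1234
After op 6 (move_right): buffer="jjjj" (len 4), cursors c1@4 c2@4 c3@4 c4@4, authorship 1234
After op 7 (insert('q')): buffer="jjjjqqqq" (len 8), cursors c1@8 c2@8 c3@8 c4@8, authorship 12341234

Answer: 8 8 8 8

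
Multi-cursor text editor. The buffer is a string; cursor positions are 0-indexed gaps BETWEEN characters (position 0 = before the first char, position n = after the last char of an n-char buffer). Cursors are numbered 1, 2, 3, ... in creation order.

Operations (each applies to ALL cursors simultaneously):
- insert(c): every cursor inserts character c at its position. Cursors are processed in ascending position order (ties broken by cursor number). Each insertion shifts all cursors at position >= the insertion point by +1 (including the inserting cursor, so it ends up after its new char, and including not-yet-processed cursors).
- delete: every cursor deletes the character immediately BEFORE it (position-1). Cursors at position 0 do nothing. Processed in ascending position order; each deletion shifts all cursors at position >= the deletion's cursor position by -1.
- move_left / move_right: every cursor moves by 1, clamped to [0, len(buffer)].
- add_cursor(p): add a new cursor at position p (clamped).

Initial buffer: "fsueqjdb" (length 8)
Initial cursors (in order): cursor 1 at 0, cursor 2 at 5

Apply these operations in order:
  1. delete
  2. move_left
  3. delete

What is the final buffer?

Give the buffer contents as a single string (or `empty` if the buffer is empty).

Answer: fsejdb

Derivation:
After op 1 (delete): buffer="fsuejdb" (len 7), cursors c1@0 c2@4, authorship .......
After op 2 (move_left): buffer="fsuejdb" (len 7), cursors c1@0 c2@3, authorship .......
After op 3 (delete): buffer="fsejdb" (len 6), cursors c1@0 c2@2, authorship ......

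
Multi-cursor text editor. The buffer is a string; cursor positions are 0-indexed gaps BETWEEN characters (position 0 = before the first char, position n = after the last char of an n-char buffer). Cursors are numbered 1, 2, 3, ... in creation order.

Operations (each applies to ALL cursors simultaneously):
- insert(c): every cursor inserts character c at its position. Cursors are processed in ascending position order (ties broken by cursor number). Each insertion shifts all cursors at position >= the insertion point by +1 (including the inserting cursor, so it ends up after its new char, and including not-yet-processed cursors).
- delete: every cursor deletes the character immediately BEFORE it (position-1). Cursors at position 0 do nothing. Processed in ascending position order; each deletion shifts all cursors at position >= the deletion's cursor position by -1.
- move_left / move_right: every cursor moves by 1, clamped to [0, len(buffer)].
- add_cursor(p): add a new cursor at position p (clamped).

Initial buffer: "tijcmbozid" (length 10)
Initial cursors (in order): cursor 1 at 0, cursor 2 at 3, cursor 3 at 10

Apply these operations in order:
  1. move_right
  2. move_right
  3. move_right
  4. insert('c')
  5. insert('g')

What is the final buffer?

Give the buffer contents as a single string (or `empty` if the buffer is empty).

Answer: tijcgcmbcgozidcg

Derivation:
After op 1 (move_right): buffer="tijcmbozid" (len 10), cursors c1@1 c2@4 c3@10, authorship ..........
After op 2 (move_right): buffer="tijcmbozid" (len 10), cursors c1@2 c2@5 c3@10, authorship ..........
After op 3 (move_right): buffer="tijcmbozid" (len 10), cursors c1@3 c2@6 c3@10, authorship ..........
After op 4 (insert('c')): buffer="tijccmbcozidc" (len 13), cursors c1@4 c2@8 c3@13, authorship ...1...2....3
After op 5 (insert('g')): buffer="tijcgcmbcgozidcg" (len 16), cursors c1@5 c2@10 c3@16, authorship ...11...22....33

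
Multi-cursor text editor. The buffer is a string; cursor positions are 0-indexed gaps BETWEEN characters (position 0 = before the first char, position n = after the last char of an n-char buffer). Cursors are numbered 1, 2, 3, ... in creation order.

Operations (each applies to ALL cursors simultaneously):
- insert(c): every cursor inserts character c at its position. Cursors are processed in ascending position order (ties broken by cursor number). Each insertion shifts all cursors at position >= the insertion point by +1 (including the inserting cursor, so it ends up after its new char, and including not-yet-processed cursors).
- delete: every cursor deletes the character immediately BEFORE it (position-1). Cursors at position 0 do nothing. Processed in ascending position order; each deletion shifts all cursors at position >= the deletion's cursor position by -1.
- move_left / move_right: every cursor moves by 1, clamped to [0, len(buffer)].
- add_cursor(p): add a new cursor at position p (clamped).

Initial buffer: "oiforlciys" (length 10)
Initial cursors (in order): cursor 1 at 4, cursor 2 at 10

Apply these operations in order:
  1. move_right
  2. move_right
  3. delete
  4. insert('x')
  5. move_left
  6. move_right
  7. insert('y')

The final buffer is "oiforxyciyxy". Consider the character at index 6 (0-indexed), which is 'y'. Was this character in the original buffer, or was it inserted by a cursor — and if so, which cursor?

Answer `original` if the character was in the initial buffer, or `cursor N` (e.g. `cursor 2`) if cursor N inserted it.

After op 1 (move_right): buffer="oiforlciys" (len 10), cursors c1@5 c2@10, authorship ..........
After op 2 (move_right): buffer="oiforlciys" (len 10), cursors c1@6 c2@10, authorship ..........
After op 3 (delete): buffer="oiforciy" (len 8), cursors c1@5 c2@8, authorship ........
After op 4 (insert('x')): buffer="oiforxciyx" (len 10), cursors c1@6 c2@10, authorship .....1...2
After op 5 (move_left): buffer="oiforxciyx" (len 10), cursors c1@5 c2@9, authorship .....1...2
After op 6 (move_right): buffer="oiforxciyx" (len 10), cursors c1@6 c2@10, authorship .....1...2
After op 7 (insert('y')): buffer="oiforxyciyxy" (len 12), cursors c1@7 c2@12, authorship .....11...22
Authorship (.=original, N=cursor N): . . . . . 1 1 . . . 2 2
Index 6: author = 1

Answer: cursor 1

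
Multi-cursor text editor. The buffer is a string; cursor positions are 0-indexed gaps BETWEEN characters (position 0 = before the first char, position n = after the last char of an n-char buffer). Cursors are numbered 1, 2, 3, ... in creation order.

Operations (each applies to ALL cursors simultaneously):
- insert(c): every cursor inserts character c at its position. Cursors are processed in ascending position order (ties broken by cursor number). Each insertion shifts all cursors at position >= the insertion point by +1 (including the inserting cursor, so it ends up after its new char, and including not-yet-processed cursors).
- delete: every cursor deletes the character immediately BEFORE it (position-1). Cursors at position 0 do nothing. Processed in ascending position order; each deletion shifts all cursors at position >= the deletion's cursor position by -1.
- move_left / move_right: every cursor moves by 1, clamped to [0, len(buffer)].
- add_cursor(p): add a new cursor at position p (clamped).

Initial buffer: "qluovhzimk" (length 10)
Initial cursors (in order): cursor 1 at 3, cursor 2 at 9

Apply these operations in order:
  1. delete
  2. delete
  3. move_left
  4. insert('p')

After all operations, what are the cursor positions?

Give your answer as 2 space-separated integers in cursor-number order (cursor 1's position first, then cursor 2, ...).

Answer: 1 6

Derivation:
After op 1 (delete): buffer="qlovhzik" (len 8), cursors c1@2 c2@7, authorship ........
After op 2 (delete): buffer="qovhzk" (len 6), cursors c1@1 c2@5, authorship ......
After op 3 (move_left): buffer="qovhzk" (len 6), cursors c1@0 c2@4, authorship ......
After op 4 (insert('p')): buffer="pqovhpzk" (len 8), cursors c1@1 c2@6, authorship 1....2..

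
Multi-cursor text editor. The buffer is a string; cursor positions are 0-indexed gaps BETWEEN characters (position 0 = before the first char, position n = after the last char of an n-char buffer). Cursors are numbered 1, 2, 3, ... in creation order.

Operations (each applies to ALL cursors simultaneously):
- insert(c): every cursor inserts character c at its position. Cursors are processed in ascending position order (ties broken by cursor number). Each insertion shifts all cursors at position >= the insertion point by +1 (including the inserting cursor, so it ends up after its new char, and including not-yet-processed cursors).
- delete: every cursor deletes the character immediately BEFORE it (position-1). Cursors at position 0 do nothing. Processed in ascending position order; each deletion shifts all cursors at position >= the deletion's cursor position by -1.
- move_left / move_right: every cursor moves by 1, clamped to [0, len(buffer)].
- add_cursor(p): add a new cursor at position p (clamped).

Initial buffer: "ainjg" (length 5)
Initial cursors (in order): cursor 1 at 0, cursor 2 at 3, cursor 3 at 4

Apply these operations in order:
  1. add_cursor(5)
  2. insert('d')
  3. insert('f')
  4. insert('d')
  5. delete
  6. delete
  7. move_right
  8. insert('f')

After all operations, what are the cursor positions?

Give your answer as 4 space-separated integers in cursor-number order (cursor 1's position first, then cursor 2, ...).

Answer: 3 8 11 13

Derivation:
After op 1 (add_cursor(5)): buffer="ainjg" (len 5), cursors c1@0 c2@3 c3@4 c4@5, authorship .....
After op 2 (insert('d')): buffer="daindjdgd" (len 9), cursors c1@1 c2@5 c3@7 c4@9, authorship 1...2.3.4
After op 3 (insert('f')): buffer="dfaindfjdfgdf" (len 13), cursors c1@2 c2@7 c3@10 c4@13, authorship 11...22.33.44
After op 4 (insert('d')): buffer="dfdaindfdjdfdgdfd" (len 17), cursors c1@3 c2@9 c3@13 c4@17, authorship 111...222.333.444
After op 5 (delete): buffer="dfaindfjdfgdf" (len 13), cursors c1@2 c2@7 c3@10 c4@13, authorship 11...22.33.44
After op 6 (delete): buffer="daindjdgd" (len 9), cursors c1@1 c2@5 c3@7 c4@9, authorship 1...2.3.4
After op 7 (move_right): buffer="daindjdgd" (len 9), cursors c1@2 c2@6 c3@8 c4@9, authorship 1...2.3.4
After op 8 (insert('f')): buffer="dafindjfdgfdf" (len 13), cursors c1@3 c2@8 c3@11 c4@13, authorship 1.1..2.23.344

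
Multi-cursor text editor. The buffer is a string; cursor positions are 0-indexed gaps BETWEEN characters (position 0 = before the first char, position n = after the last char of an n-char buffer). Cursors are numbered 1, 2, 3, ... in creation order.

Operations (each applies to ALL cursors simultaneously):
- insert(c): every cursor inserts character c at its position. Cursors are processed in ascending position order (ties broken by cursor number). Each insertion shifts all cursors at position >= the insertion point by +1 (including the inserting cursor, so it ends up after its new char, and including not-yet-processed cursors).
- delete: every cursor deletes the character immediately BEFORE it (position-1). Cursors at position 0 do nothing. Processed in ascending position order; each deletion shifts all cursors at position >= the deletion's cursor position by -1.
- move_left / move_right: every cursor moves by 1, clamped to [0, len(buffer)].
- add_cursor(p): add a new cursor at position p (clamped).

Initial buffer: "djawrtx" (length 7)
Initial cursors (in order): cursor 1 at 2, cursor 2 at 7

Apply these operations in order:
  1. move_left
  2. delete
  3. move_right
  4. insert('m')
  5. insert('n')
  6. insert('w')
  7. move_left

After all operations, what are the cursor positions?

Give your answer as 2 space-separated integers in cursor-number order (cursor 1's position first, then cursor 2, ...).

After op 1 (move_left): buffer="djawrtx" (len 7), cursors c1@1 c2@6, authorship .......
After op 2 (delete): buffer="jawrx" (len 5), cursors c1@0 c2@4, authorship .....
After op 3 (move_right): buffer="jawrx" (len 5), cursors c1@1 c2@5, authorship .....
After op 4 (insert('m')): buffer="jmawrxm" (len 7), cursors c1@2 c2@7, authorship .1....2
After op 5 (insert('n')): buffer="jmnawrxmn" (len 9), cursors c1@3 c2@9, authorship .11....22
After op 6 (insert('w')): buffer="jmnwawrxmnw" (len 11), cursors c1@4 c2@11, authorship .111....222
After op 7 (move_left): buffer="jmnwawrxmnw" (len 11), cursors c1@3 c2@10, authorship .111....222

Answer: 3 10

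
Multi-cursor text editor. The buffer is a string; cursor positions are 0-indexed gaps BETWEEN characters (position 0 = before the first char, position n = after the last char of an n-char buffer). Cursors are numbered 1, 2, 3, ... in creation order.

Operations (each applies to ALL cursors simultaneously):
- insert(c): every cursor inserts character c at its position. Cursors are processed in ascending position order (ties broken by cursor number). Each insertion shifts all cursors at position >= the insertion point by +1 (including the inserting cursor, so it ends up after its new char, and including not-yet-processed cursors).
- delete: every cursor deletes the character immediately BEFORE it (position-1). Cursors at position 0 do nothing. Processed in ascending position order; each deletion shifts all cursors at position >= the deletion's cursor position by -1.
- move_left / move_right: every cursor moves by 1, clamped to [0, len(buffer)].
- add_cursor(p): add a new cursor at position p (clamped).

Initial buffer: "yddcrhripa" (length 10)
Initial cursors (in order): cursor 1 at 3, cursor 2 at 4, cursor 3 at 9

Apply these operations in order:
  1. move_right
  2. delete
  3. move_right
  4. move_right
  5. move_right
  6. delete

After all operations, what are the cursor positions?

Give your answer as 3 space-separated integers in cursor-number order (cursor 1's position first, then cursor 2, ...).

Answer: 4 4 4

Derivation:
After op 1 (move_right): buffer="yddcrhripa" (len 10), cursors c1@4 c2@5 c3@10, authorship ..........
After op 2 (delete): buffer="yddhrip" (len 7), cursors c1@3 c2@3 c3@7, authorship .......
After op 3 (move_right): buffer="yddhrip" (len 7), cursors c1@4 c2@4 c3@7, authorship .......
After op 4 (move_right): buffer="yddhrip" (len 7), cursors c1@5 c2@5 c3@7, authorship .......
After op 5 (move_right): buffer="yddhrip" (len 7), cursors c1@6 c2@6 c3@7, authorship .......
After op 6 (delete): buffer="yddh" (len 4), cursors c1@4 c2@4 c3@4, authorship ....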